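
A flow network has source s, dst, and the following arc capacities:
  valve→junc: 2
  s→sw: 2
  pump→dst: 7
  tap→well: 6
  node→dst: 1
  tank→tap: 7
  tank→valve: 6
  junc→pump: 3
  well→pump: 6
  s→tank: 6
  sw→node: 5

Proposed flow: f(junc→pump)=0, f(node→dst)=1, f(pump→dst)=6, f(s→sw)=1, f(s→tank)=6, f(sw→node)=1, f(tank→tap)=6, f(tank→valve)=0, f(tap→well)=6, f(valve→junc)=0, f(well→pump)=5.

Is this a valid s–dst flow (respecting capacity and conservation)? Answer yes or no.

Conservation fails at well: inflow 6 ≠ outflow 5.

No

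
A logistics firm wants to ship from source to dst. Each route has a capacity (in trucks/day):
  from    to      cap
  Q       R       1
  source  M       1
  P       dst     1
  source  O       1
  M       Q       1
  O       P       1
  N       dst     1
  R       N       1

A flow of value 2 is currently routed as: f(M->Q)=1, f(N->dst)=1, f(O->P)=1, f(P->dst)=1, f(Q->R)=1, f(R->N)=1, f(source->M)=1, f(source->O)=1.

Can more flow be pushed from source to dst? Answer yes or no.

No

Residual reachable from source: {source}; dst is not reachable.
Saturated cut: source->O, source->M with total capacity 2 = current flow value. Flow is maximum.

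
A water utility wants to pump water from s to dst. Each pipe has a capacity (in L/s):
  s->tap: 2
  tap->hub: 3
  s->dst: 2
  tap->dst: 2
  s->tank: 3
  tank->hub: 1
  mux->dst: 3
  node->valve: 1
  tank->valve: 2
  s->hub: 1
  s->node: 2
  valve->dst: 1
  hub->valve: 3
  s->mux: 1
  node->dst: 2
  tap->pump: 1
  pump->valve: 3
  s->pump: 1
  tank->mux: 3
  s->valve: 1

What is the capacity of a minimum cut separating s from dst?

Max flow = 10 (via 6 augmenting paths).
In the residual at optimum, the set reachable from s is {hub, mux, pump, s, tank, valve}.
Cut edges: s->tap (cap 2), s->node (cap 2), s->dst (cap 2), mux->dst (cap 3), valve->dst (cap 1). Sum = 10.

10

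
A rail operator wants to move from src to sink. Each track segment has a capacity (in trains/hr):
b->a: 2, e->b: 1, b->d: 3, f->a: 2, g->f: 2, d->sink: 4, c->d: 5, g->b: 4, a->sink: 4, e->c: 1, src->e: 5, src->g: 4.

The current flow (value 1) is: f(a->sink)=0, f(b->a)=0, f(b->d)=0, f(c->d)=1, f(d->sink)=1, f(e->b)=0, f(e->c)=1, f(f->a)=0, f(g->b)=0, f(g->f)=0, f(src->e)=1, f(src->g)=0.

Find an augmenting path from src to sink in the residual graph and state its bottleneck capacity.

src->e->b->d->sink, bottleneck 1

Residual along src->e->b->d->sink: src->e: 4, e->b: 1, b->d: 3, d->sink: 3.
Bottleneck = min = 1.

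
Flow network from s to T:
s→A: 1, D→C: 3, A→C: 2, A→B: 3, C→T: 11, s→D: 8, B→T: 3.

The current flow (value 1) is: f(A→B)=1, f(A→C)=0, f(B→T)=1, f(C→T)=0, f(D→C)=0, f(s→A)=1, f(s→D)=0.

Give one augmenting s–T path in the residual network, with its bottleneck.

Residual along s→D→C→T: s→D: 8, D→C: 3, C→T: 11.
Bottleneck = min = 3.

s→D→C→T, bottleneck 3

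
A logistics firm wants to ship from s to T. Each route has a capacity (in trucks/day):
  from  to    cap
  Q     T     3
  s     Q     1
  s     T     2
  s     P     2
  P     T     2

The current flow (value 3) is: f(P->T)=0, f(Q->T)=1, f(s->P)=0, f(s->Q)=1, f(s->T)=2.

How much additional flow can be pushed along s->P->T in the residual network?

2

Residual capacities along the path: s->P: 2, P->T: 2.
Minimum is 2.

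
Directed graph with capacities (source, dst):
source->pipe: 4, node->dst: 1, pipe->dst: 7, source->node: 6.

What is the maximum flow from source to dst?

5

Augment source->node->dst: bottleneck 1. Total 1.
Augment source->pipe->dst: bottleneck 4. Total 5.
No augmenting path remains in the residual graph.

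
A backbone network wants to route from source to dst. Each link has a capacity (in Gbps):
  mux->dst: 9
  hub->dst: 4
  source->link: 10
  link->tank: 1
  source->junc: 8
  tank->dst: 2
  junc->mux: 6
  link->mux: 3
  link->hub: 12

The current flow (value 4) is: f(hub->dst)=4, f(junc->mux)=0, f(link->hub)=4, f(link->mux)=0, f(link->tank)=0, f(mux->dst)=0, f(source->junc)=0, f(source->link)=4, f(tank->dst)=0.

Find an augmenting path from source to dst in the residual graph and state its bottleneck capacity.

source->link->tank->dst, bottleneck 1

Residual along source->link->tank->dst: source->link: 6, link->tank: 1, tank->dst: 2.
Bottleneck = min = 1.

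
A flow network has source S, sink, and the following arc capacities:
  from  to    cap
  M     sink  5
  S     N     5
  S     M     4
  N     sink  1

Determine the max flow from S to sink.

Augment S→M→sink: bottleneck 4. Total 4.
Augment S→N→sink: bottleneck 1. Total 5.
No augmenting path remains in the residual graph.

5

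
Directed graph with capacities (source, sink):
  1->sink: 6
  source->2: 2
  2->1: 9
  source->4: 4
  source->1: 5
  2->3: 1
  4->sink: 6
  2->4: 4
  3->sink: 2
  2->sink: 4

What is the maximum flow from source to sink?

Augment source->2->sink: bottleneck 2. Total 2.
Augment source->4->sink: bottleneck 4. Total 6.
Augment source->1->sink: bottleneck 5. Total 11.
No augmenting path remains in the residual graph.

11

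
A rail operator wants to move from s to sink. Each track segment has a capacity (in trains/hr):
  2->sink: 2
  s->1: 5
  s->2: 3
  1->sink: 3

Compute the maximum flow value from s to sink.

5

Augment s->1->sink: bottleneck 3. Total 3.
Augment s->2->sink: bottleneck 2. Total 5.
No augmenting path remains in the residual graph.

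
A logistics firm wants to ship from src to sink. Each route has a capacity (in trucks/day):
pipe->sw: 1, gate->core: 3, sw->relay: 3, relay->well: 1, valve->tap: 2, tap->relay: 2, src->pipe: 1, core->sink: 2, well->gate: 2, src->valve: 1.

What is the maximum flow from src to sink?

1

Augment src->pipe->sw->relay->well->gate->core->sink: bottleneck 1. Total 1.
No augmenting path remains in the residual graph.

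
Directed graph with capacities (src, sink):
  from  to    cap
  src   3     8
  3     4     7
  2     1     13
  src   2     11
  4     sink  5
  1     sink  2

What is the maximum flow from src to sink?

7

Augment src->2->1->sink: bottleneck 2. Total 2.
Augment src->3->4->sink: bottleneck 5. Total 7.
No augmenting path remains in the residual graph.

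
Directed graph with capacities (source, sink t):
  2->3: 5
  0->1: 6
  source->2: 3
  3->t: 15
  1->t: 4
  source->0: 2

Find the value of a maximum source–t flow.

5

Augment source->2->3->t: bottleneck 3. Total 3.
Augment source->0->1->t: bottleneck 2. Total 5.
No augmenting path remains in the residual graph.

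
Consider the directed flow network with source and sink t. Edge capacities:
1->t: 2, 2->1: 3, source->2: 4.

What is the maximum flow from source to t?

2

Augment source->2->1->t: bottleneck 2. Total 2.
No augmenting path remains in the residual graph.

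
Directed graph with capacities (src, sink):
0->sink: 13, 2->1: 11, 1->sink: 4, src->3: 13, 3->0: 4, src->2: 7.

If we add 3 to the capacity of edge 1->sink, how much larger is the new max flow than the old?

3

Original max flow = 8.
After raising cap(1->sink), augmenting paths through that edge carry 3 more units.
New max flow = 11. Increase = 3.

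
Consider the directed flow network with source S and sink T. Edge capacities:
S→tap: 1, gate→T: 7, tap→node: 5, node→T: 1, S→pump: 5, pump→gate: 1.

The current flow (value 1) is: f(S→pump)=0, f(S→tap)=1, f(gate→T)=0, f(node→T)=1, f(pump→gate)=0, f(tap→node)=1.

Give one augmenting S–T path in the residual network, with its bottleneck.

Residual along S→pump→gate→T: S→pump: 5, pump→gate: 1, gate→T: 7.
Bottleneck = min = 1.

S→pump→gate→T, bottleneck 1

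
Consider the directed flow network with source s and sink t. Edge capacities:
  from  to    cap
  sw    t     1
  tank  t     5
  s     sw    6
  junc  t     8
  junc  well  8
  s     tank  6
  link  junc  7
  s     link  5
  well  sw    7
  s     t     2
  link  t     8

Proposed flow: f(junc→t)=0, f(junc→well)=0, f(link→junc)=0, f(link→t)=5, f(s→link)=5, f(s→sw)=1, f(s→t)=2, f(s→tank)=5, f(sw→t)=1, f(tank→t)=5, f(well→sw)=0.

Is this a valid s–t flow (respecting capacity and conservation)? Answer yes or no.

Every edge has 0 ≤ f(e) ≤ cap(e).
At each intermediate node, inflow equals outflow.

Yes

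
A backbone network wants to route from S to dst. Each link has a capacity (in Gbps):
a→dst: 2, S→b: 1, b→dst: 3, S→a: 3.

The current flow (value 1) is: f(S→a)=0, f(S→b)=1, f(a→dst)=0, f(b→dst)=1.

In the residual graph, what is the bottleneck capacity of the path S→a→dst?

Residual capacities along the path: S→a: 3, a→dst: 2.
Minimum is 2.

2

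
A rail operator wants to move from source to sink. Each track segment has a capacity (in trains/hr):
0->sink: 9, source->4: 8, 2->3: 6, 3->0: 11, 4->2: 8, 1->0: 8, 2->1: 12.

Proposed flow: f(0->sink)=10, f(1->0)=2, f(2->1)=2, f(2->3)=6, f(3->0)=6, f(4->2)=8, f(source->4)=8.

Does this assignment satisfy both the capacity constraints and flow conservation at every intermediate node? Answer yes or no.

Capacity violated on 0->sink: flow 10 > capacity 9.

No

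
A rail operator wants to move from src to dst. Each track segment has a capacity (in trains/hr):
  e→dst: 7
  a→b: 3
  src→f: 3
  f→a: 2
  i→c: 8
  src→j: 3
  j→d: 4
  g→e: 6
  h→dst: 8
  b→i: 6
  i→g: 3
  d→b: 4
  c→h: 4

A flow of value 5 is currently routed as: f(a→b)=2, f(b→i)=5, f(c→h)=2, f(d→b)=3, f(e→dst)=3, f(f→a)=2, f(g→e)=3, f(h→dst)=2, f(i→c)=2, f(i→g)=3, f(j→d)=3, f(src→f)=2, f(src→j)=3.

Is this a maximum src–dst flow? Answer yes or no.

Residual reachable from src: {f, src}; dst is not reachable.
Saturated cut: f→a, src→j with total capacity 5 = current flow value. Flow is maximum.

Yes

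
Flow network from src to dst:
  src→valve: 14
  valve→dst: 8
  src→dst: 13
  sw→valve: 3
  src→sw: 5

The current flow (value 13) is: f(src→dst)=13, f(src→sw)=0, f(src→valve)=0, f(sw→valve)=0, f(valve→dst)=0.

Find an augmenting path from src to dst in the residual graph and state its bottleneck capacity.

src→valve→dst, bottleneck 8

Residual along src→valve→dst: src→valve: 14, valve→dst: 8.
Bottleneck = min = 8.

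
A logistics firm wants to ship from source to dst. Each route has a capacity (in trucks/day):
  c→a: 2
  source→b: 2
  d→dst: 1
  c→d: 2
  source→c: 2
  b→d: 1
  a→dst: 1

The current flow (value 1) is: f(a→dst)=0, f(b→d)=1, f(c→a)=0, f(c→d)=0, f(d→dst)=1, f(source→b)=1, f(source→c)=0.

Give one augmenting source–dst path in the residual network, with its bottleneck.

source→c→a→dst, bottleneck 1

Residual along source→c→a→dst: source→c: 2, c→a: 2, a→dst: 1.
Bottleneck = min = 1.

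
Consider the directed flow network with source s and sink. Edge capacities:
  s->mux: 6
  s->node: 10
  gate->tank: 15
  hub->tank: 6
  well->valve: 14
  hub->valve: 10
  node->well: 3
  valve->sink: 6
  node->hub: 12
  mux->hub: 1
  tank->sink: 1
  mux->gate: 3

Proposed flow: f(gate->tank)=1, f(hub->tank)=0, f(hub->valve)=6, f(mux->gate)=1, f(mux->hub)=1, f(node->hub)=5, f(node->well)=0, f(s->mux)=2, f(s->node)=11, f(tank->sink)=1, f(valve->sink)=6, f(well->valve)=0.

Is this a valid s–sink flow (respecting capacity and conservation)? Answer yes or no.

Capacity violated on s->node: flow 11 > capacity 10.

No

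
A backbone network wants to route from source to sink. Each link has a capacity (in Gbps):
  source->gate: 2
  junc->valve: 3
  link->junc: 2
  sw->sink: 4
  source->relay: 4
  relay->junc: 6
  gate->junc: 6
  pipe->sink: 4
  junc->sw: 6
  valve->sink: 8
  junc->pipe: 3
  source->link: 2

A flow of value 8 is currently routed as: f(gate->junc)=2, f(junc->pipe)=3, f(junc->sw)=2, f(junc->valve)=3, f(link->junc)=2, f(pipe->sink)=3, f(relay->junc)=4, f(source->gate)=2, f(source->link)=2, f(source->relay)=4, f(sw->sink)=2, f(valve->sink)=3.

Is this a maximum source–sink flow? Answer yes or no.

Residual reachable from source: {source}; sink is not reachable.
Saturated cut: source->relay, source->link, source->gate with total capacity 8 = current flow value. Flow is maximum.

Yes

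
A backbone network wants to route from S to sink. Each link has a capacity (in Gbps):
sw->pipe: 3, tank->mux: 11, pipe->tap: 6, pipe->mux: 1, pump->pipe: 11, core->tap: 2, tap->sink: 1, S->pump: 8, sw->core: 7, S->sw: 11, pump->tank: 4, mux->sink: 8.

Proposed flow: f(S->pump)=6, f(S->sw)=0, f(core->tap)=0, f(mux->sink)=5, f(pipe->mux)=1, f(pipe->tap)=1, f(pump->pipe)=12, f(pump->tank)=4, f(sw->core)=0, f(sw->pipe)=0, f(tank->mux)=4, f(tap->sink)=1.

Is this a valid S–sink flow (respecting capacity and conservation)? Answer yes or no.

Capacity violated on pump->pipe: flow 12 > capacity 11.

No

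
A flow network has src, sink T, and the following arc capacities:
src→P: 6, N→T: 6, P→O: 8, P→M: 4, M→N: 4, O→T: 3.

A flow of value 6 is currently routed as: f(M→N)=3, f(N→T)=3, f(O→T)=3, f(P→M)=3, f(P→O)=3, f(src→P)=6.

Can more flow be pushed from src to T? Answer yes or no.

Residual reachable from src: {src}; T is not reachable.
Saturated cut: src→P with total capacity 6 = current flow value. Flow is maximum.

No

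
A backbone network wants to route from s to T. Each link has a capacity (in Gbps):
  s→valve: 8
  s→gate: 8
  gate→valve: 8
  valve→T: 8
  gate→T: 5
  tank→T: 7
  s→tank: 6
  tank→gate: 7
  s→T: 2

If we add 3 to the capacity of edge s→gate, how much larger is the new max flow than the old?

0

Original max flow = 21.
Edge s→gate does not cross the min cut (source side {gate, s, valve}), so extra capacity there cannot help.
New max flow = 21. Increase = 0.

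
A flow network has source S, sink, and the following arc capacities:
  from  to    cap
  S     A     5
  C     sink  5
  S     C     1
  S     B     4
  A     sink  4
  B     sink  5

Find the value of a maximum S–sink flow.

Augment S→B→sink: bottleneck 4. Total 4.
Augment S→C→sink: bottleneck 1. Total 5.
Augment S→A→sink: bottleneck 4. Total 9.
No augmenting path remains in the residual graph.

9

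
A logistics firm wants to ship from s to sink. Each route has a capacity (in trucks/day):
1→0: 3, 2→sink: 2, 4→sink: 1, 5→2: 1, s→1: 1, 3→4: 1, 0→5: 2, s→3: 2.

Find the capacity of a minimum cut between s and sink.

Max flow = 2 (via 2 augmenting paths).
In the residual at optimum, the set reachable from s is {3, s}.
Cut edges: 3→4 (cap 1), s→1 (cap 1). Sum = 2.

2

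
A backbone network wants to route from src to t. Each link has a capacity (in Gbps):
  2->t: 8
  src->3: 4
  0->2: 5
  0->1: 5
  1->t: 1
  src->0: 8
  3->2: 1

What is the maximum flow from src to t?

Augment src->3->2->t: bottleneck 1. Total 1.
Augment src->0->2->t: bottleneck 5. Total 6.
Augment src->0->1->t: bottleneck 1. Total 7.
No augmenting path remains in the residual graph.

7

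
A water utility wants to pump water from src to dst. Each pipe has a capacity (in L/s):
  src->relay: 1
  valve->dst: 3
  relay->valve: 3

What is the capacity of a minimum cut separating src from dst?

Max flow = 1 (via 1 augmenting path).
In the residual at optimum, the set reachable from src is {src}.
Cut edges: src->relay (cap 1). Sum = 1.

1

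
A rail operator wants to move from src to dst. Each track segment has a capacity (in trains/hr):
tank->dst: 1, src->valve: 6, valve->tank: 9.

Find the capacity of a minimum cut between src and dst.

Max flow = 1 (via 1 augmenting path).
In the residual at optimum, the set reachable from src is {src, tank, valve}.
Cut edges: tank->dst (cap 1). Sum = 1.

1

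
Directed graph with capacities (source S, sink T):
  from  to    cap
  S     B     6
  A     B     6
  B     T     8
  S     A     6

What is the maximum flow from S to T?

Augment S->B->T: bottleneck 6. Total 6.
Augment S->A->B->T: bottleneck 2. Total 8.
No augmenting path remains in the residual graph.

8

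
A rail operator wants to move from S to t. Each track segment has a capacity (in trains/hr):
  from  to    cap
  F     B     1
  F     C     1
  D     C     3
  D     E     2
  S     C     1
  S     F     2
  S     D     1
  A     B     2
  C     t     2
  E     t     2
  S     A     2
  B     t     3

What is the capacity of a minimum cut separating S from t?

Max flow = 6 (via 5 augmenting paths).
In the residual at optimum, the set reachable from S is {S}.
Cut edges: S→F (cap 2), S→A (cap 2), S→D (cap 1), S→C (cap 1). Sum = 6.

6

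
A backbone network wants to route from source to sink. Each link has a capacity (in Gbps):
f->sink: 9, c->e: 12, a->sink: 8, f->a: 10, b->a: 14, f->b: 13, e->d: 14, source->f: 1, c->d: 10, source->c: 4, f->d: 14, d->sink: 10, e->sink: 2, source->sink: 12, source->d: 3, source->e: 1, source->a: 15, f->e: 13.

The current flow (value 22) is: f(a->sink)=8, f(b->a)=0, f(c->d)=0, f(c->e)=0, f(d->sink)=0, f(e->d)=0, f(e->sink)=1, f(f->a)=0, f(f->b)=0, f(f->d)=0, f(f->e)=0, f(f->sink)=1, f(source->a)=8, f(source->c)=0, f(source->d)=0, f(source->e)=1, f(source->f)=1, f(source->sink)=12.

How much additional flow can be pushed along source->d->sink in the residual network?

3

Residual capacities along the path: source->d: 3, d->sink: 10.
Minimum is 3.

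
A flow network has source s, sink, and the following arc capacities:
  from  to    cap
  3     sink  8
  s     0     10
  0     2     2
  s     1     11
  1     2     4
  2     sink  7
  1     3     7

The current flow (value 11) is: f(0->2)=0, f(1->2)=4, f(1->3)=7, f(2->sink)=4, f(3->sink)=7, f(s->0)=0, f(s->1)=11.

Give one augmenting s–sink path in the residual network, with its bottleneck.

s->0->2->sink, bottleneck 2

Residual along s->0->2->sink: s->0: 10, 0->2: 2, 2->sink: 3.
Bottleneck = min = 2.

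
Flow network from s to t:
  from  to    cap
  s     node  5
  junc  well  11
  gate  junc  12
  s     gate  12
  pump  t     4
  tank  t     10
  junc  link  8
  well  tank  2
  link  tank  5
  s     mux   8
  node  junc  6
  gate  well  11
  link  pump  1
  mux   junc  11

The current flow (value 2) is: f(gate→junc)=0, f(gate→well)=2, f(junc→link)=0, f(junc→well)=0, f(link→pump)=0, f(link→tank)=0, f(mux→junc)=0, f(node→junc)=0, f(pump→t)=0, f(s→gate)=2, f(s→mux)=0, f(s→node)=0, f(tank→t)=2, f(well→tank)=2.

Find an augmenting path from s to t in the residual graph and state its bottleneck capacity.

Residual along s→mux→junc→link→pump→t: s→mux: 8, mux→junc: 11, junc→link: 8, link→pump: 1, pump→t: 4.
Bottleneck = min = 1.

s→mux→junc→link→pump→t, bottleneck 1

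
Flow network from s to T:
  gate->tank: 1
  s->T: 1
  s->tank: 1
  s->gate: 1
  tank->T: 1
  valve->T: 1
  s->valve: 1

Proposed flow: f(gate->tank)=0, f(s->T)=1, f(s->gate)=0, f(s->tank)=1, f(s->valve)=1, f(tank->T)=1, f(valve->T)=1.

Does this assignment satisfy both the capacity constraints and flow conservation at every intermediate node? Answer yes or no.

Yes

Every edge has 0 ≤ f(e) ≤ cap(e).
At each intermediate node, inflow equals outflow.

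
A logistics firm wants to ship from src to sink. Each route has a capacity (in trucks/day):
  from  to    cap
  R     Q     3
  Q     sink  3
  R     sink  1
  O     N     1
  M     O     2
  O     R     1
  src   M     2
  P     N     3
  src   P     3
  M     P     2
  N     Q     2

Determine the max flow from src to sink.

3

Augment src->M->O->R->sink: bottleneck 1. Total 1.
Augment src->P->N->Q->sink: bottleneck 2. Total 3.
No augmenting path remains in the residual graph.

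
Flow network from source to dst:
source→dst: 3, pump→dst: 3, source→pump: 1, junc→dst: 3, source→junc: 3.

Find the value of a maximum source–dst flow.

7

Augment source→dst: bottleneck 3. Total 3.
Augment source→junc→dst: bottleneck 3. Total 6.
Augment source→pump→dst: bottleneck 1. Total 7.
No augmenting path remains in the residual graph.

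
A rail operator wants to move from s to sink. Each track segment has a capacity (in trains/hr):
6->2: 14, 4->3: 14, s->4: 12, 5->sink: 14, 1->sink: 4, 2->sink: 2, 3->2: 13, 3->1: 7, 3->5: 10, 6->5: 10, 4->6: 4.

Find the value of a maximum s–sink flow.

12

Augment s->4->6->5->sink: bottleneck 4. Total 4.
Augment s->4->3->2->sink: bottleneck 2. Total 6.
Augment s->4->3->1->sink: bottleneck 4. Total 10.
Augment s->4->3->5->sink: bottleneck 2. Total 12.
No augmenting path remains in the residual graph.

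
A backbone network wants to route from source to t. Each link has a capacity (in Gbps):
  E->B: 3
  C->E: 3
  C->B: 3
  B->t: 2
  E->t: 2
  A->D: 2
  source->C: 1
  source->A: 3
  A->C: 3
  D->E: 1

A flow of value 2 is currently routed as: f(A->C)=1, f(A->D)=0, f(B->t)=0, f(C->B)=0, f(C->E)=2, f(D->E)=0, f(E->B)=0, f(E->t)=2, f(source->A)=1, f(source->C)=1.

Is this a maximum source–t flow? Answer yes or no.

No

Residual path source->A->C->B->t has bottleneck 2 > 0.
Pushing 2 along it raises the flow to 4, so the given flow is not maximum.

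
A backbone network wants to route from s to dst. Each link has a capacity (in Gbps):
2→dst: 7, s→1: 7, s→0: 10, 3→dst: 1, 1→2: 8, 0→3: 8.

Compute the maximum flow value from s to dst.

Augment s→1→2→dst: bottleneck 7. Total 7.
Augment s→0→3→dst: bottleneck 1. Total 8.
No augmenting path remains in the residual graph.

8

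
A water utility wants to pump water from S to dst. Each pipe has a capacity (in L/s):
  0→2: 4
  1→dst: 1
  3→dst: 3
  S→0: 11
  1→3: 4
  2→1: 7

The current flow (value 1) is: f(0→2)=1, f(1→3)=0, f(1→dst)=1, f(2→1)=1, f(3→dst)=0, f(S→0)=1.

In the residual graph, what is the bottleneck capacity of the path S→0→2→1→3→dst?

3

Residual capacities along the path: S→0: 10, 0→2: 3, 2→1: 6, 1→3: 4, 3→dst: 3.
Minimum is 3.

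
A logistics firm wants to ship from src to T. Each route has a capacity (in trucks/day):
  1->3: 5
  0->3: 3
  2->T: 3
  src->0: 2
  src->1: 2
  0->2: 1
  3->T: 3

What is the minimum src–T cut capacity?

Max flow = 4 (via 3 augmenting paths).
In the residual at optimum, the set reachable from src is {src}.
Cut edges: src->0 (cap 2), src->1 (cap 2). Sum = 4.

4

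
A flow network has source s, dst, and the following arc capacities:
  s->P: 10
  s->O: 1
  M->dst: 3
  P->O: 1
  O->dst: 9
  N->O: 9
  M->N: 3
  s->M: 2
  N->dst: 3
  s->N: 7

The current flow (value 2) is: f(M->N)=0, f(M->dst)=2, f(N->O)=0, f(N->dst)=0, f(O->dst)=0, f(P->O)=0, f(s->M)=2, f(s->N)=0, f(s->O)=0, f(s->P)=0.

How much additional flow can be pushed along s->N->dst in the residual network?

Residual capacities along the path: s->N: 7, N->dst: 3.
Minimum is 3.

3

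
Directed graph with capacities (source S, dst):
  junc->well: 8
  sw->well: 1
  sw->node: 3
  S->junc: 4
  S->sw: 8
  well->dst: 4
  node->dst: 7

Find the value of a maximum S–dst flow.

7

Augment S->junc->well->dst: bottleneck 4. Total 4.
Augment S->sw->node->dst: bottleneck 3. Total 7.
No augmenting path remains in the residual graph.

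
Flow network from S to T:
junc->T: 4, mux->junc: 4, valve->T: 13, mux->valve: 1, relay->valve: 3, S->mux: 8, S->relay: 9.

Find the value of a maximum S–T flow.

8

Augment S->relay->valve->T: bottleneck 3. Total 3.
Augment S->mux->valve->T: bottleneck 1. Total 4.
Augment S->mux->junc->T: bottleneck 4. Total 8.
No augmenting path remains in the residual graph.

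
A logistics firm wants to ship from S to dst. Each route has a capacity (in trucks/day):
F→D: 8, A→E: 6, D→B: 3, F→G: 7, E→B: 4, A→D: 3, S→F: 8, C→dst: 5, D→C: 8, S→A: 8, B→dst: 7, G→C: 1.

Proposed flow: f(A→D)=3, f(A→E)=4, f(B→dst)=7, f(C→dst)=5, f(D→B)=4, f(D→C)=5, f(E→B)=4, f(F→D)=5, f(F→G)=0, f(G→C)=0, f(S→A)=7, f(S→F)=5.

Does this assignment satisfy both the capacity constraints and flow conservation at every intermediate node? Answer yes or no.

No

Capacity violated on D→B: flow 4 > capacity 3.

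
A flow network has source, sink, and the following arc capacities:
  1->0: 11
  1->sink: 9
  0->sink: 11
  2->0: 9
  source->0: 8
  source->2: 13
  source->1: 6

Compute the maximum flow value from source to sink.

17

Augment source->1->sink: bottleneck 6. Total 6.
Augment source->0->sink: bottleneck 8. Total 14.
Augment source->2->0->sink: bottleneck 3. Total 17.
No augmenting path remains in the residual graph.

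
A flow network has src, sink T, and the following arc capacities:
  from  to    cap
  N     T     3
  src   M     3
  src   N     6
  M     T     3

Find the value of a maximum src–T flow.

6

Augment src→N→T: bottleneck 3. Total 3.
Augment src→M→T: bottleneck 3. Total 6.
No augmenting path remains in the residual graph.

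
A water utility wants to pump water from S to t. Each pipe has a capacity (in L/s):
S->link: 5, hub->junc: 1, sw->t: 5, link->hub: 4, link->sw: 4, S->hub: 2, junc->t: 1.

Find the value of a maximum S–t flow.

5

Augment S->link->sw->t: bottleneck 4. Total 4.
Augment S->hub->junc->t: bottleneck 1. Total 5.
No augmenting path remains in the residual graph.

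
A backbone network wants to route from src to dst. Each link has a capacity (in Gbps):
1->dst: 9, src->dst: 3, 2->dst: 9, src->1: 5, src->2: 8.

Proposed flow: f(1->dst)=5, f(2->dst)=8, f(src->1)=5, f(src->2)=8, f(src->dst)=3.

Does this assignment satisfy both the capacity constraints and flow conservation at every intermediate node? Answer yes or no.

Every edge has 0 ≤ f(e) ≤ cap(e).
At each intermediate node, inflow equals outflow.

Yes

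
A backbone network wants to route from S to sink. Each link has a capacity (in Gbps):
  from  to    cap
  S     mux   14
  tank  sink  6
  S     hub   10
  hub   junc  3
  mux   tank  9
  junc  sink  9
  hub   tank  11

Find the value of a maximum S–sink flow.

9

Augment S→mux→tank→sink: bottleneck 6. Total 6.
Augment S→hub→junc→sink: bottleneck 3. Total 9.
No augmenting path remains in the residual graph.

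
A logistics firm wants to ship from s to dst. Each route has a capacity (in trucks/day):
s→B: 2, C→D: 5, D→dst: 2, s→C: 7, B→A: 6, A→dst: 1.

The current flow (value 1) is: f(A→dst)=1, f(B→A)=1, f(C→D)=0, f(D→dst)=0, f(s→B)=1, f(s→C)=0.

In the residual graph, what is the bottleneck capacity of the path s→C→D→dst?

Residual capacities along the path: s→C: 7, C→D: 5, D→dst: 2.
Minimum is 2.

2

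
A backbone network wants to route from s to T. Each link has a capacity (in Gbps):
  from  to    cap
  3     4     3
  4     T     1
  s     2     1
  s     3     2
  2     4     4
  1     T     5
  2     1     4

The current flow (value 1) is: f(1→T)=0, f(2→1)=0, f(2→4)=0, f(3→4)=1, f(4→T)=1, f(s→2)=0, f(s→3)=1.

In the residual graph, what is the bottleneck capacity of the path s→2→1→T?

1

Residual capacities along the path: s→2: 1, 2→1: 4, 1→T: 5.
Minimum is 1.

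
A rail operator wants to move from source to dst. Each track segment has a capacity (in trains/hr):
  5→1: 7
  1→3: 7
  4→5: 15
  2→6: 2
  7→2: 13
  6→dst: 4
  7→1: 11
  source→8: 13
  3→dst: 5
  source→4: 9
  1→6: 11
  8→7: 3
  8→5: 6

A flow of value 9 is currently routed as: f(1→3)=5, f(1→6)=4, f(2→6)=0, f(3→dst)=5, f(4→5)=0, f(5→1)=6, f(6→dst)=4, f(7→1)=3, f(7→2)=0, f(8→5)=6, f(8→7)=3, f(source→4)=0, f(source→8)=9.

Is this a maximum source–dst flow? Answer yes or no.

Residual reachable from source: {1, 2, 3, 4, 5, 6, 7, 8, source}; dst is not reachable.
Saturated cut: 6→dst, 3→dst with total capacity 9 = current flow value. Flow is maximum.

Yes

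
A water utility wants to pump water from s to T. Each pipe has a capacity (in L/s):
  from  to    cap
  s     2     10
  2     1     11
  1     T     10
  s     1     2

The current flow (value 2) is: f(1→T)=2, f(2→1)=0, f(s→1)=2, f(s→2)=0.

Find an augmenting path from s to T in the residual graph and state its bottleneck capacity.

Residual along s→2→1→T: s→2: 10, 2→1: 11, 1→T: 8.
Bottleneck = min = 8.

s→2→1→T, bottleneck 8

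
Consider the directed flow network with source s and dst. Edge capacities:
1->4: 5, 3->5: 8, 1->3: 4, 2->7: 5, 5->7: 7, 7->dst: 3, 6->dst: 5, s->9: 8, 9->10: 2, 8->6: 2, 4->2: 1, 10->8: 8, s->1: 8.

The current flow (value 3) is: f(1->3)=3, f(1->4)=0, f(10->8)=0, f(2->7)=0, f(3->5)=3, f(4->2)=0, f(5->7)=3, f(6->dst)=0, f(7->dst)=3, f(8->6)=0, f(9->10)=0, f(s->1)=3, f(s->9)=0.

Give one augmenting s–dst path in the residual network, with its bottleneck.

s->9->10->8->6->dst, bottleneck 2

Residual along s->9->10->8->6->dst: s->9: 8, 9->10: 2, 10->8: 8, 8->6: 2, 6->dst: 5.
Bottleneck = min = 2.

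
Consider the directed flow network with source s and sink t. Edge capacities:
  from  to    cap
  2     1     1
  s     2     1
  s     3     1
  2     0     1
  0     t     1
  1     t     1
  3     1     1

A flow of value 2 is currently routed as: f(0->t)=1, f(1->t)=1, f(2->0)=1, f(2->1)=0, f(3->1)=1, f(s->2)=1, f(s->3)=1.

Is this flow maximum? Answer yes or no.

Yes

Residual reachable from s: {s}; t is not reachable.
Saturated cut: s->3, s->2 with total capacity 2 = current flow value. Flow is maximum.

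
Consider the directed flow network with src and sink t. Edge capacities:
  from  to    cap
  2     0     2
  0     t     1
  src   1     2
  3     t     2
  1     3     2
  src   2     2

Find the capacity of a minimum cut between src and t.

3

Max flow = 3 (via 2 augmenting paths).
In the residual at optimum, the set reachable from src is {0, 2, src}.
Cut edges: src->1 (cap 2), 0->t (cap 1). Sum = 3.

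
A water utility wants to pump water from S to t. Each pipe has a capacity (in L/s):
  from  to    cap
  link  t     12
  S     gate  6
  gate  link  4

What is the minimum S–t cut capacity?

Max flow = 4 (via 1 augmenting path).
In the residual at optimum, the set reachable from S is {S, gate}.
Cut edges: gate->link (cap 4). Sum = 4.

4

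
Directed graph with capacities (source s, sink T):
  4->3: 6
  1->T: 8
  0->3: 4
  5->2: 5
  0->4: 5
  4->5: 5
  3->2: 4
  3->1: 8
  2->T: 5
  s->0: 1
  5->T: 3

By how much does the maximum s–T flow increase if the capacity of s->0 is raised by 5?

5

Original max flow = 1.
After raising cap(s->0), augmenting paths through that edge carry 5 more units.
New max flow = 6. Increase = 5.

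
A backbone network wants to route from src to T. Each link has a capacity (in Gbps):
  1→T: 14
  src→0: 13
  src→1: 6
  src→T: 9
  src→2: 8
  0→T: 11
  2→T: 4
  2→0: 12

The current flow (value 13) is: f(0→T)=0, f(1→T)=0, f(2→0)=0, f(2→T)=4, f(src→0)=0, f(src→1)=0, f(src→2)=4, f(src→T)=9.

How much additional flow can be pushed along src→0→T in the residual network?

11

Residual capacities along the path: src→0: 13, 0→T: 11.
Minimum is 11.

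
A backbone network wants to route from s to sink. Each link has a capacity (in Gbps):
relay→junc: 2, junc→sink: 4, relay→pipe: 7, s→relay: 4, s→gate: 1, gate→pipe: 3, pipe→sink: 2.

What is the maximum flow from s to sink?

4

Augment s→gate→pipe→sink: bottleneck 1. Total 1.
Augment s→relay→pipe→sink: bottleneck 1. Total 2.
Augment s→relay→junc→sink: bottleneck 2. Total 4.
No augmenting path remains in the residual graph.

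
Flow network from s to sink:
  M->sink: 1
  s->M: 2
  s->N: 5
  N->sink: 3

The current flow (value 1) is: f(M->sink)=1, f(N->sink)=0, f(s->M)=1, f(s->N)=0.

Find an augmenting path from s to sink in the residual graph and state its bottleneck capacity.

s->N->sink, bottleneck 3

Residual along s->N->sink: s->N: 5, N->sink: 3.
Bottleneck = min = 3.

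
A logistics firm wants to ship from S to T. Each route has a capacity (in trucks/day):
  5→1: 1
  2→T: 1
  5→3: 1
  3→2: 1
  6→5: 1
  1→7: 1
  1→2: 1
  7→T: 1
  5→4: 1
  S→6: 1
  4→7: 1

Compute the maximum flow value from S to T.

Augment S→6→5→3→2→T: bottleneck 1. Total 1.
No augmenting path remains in the residual graph.

1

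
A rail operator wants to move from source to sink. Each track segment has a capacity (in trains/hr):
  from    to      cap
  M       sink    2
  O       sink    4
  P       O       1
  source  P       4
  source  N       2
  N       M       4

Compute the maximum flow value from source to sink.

3

Augment source->N->M->sink: bottleneck 2. Total 2.
Augment source->P->O->sink: bottleneck 1. Total 3.
No augmenting path remains in the residual graph.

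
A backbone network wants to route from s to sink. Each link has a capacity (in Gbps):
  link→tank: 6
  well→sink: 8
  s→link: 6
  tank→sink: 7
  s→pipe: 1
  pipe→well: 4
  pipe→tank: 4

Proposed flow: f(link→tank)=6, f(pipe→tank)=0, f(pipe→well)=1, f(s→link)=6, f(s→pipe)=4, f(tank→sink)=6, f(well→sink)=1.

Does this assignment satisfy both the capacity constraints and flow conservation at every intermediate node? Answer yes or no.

Capacity violated on s→pipe: flow 4 > capacity 1.

No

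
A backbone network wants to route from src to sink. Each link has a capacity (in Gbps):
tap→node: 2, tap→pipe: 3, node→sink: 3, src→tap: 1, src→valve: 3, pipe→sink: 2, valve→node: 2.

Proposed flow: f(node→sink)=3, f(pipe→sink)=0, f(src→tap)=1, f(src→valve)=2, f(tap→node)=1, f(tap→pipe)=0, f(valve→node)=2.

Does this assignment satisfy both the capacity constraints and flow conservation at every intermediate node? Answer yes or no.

Every edge has 0 ≤ f(e) ≤ cap(e).
At each intermediate node, inflow equals outflow.

Yes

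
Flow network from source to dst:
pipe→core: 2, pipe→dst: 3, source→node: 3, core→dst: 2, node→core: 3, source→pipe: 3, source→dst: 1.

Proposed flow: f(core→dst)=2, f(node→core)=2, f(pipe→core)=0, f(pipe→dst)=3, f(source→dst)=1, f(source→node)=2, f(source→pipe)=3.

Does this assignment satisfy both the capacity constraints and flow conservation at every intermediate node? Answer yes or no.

Yes

Every edge has 0 ≤ f(e) ≤ cap(e).
At each intermediate node, inflow equals outflow.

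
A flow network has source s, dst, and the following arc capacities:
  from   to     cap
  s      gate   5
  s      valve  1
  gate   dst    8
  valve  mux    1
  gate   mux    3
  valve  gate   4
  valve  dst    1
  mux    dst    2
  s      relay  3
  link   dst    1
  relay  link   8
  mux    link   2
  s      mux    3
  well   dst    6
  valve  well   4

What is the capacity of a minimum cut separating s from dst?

Max flow = 9 (via 4 augmenting paths).
In the residual at optimum, the set reachable from s is {link, mux, relay, s}.
Cut edges: s->valve (cap 1), s->gate (cap 5), mux->dst (cap 2), link->dst (cap 1). Sum = 9.

9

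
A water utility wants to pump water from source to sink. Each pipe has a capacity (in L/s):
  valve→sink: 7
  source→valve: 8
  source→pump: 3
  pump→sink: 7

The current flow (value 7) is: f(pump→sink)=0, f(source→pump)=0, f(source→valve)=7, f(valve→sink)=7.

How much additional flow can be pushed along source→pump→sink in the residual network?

Residual capacities along the path: source→pump: 3, pump→sink: 7.
Minimum is 3.

3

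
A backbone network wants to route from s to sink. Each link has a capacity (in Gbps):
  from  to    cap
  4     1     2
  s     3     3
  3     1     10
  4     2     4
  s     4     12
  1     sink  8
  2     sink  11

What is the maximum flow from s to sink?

Augment s→3→1→sink: bottleneck 3. Total 3.
Augment s→4→1→sink: bottleneck 2. Total 5.
Augment s→4→2→sink: bottleneck 4. Total 9.
No augmenting path remains in the residual graph.

9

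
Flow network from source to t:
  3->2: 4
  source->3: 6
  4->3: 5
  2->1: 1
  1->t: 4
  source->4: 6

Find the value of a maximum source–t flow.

1

Augment source->3->2->1->t: bottleneck 1. Total 1.
No augmenting path remains in the residual graph.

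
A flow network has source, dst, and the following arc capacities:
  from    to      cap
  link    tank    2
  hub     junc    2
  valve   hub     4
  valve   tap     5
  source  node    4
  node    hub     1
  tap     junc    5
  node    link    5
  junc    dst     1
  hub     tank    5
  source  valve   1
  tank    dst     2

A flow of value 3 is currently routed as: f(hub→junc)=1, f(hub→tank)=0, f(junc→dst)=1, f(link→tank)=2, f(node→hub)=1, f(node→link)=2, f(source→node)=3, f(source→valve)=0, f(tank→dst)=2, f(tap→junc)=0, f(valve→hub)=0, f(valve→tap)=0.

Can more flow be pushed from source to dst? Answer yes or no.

No

Residual reachable from source: {hub, junc, link, node, source, tank, tap, valve}; dst is not reachable.
Saturated cut: tank→dst, junc→dst with total capacity 3 = current flow value. Flow is maximum.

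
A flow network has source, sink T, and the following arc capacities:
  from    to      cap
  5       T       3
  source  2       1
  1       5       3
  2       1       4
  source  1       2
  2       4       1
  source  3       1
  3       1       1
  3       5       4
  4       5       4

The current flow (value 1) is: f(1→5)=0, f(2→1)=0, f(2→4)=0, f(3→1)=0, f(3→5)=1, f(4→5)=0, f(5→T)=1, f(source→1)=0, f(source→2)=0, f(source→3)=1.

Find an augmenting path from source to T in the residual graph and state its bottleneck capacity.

source→1→5→T, bottleneck 2

Residual along source→1→5→T: source→1: 2, 1→5: 3, 5→T: 2.
Bottleneck = min = 2.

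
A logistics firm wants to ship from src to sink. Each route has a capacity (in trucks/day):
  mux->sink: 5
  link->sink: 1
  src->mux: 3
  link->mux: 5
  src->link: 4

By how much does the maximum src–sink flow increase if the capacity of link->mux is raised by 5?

Original max flow = 6.
Edge link->mux does not cross the min cut (source side {link, mux, src}), so extra capacity there cannot help.
New max flow = 6. Increase = 0.

0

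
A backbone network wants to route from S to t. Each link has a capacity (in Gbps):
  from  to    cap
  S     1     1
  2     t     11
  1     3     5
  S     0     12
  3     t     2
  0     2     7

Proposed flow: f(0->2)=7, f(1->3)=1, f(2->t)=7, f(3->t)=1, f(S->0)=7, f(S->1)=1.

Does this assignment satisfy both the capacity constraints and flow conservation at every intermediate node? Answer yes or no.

Every edge has 0 ≤ f(e) ≤ cap(e).
At each intermediate node, inflow equals outflow.

Yes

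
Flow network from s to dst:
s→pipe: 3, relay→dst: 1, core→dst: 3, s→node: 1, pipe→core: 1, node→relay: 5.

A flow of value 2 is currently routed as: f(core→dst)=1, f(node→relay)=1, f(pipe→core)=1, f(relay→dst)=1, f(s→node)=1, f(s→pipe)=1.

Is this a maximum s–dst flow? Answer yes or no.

Yes

Residual reachable from s: {pipe, s}; dst is not reachable.
Saturated cut: pipe→core, s→node with total capacity 2 = current flow value. Flow is maximum.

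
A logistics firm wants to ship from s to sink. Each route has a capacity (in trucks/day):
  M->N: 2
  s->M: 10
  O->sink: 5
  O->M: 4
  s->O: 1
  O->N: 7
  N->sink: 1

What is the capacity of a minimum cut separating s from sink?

Max flow = 2 (via 2 augmenting paths).
In the residual at optimum, the set reachable from s is {M, N, s}.
Cut edges: s->O (cap 1), N->sink (cap 1). Sum = 2.

2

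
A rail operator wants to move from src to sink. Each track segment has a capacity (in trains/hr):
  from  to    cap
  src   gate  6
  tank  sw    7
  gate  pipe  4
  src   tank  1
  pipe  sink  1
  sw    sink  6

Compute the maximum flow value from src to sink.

2

Augment src->gate->pipe->sink: bottleneck 1. Total 1.
Augment src->tank->sw->sink: bottleneck 1. Total 2.
No augmenting path remains in the residual graph.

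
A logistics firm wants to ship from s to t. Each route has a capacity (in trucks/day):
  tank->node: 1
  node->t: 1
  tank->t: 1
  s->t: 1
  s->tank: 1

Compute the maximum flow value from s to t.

2

Augment s->t: bottleneck 1. Total 1.
Augment s->tank->t: bottleneck 1. Total 2.
No augmenting path remains in the residual graph.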